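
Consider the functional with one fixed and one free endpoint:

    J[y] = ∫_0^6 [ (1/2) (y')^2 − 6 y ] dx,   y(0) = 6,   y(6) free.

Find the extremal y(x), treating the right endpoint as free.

The Lagrangian L = (1/2) (y')^2 − 6 y gives
    ∂L/∂y = −6,   ∂L/∂y' = y'.
Euler-Lagrange: d/dx(y') − (−6) = 0, i.e. y'' + 6 = 0, so
    y(x) = −(6/2) x^2 + C1 x + C2.
Fixed left endpoint y(0) = 6 ⇒ C2 = 6.
The right endpoint x = 6 is free, so the natural (transversality) condition is ∂L/∂y' |_{x=6} = 0, i.e. y'(6) = 0.
Compute y'(x) = −6 x + C1, so y'(6) = −36 + C1 = 0 ⇒ C1 = 36.
Therefore the extremal is
    y(x) = −3 x^2 + 36 x + 6.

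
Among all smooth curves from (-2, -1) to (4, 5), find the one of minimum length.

Arc-length functional: J[y] = ∫ sqrt(1 + (y')^2) dx.
Lagrangian L = sqrt(1 + (y')^2) has no explicit y dependence, so ∂L/∂y = 0 and the Euler-Lagrange equation gives
    d/dx( y' / sqrt(1 + (y')^2) ) = 0  ⇒  y' / sqrt(1 + (y')^2) = const.
Hence y' is constant, so y(x) is affine.
Fitting the endpoints (-2, -1) and (4, 5):
    slope m = (5 − (-1)) / (4 − (-2)) = 1,
    intercept c = (-1) − m·(-2) = 1.
Extremal: y(x) = x + 1.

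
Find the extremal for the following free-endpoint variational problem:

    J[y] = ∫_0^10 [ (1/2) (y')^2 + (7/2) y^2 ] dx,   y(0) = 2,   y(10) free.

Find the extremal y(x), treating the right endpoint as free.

The Lagrangian L = (1/2) (y')^2 + (7/2) y^2 gives
    ∂L/∂y = 7 y,   ∂L/∂y' = y'.
Euler-Lagrange: y'' − 7 y = 0.
With k = sqrt(7), the general solution is
    y(x) = A cosh(sqrt(7) x) + B sinh(sqrt(7) x).
Fixed left endpoint y(0) = 2 ⇒ A = 2.
The right endpoint x = 10 is free, so the natural (transversality) condition is ∂L/∂y' |_{x=10} = 0, i.e. y'(10) = 0.
Compute y'(x) = A k sinh(k x) + B k cosh(k x), so
    y'(10) = A k sinh(k·10) + B k cosh(k·10) = 0
    ⇒ B = −A tanh(k·10) = − 2 tanh(sqrt(7)·10).
Therefore the extremal is
    y(x) = 2 cosh(sqrt(7) x) − 2 tanh(sqrt(7)·10) sinh(sqrt(7) x).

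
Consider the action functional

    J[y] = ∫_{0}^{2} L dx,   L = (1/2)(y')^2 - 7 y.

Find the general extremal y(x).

The Lagrangian is L = (1/2)(y')^2 - 7 y.
∂L/∂y = -7.
∂L/∂y' = y'.
The Euler-Lagrange equation d/dx(∂L/∂y') − ∂L/∂y = 0 becomes:
    y'' + 7 = 0
General solution: y(x) = -(7/2) x^2 + A x + B, where A and B are arbitrary constants fixed by the endpoint conditions.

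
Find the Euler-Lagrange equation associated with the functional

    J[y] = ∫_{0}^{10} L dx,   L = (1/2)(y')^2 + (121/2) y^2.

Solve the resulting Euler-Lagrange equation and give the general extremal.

The Lagrangian is L = (1/2)(y')^2 + (121/2) y^2.
∂L/∂y = 121y.
∂L/∂y' = y'.
The Euler-Lagrange equation d/dx(∂L/∂y') − ∂L/∂y = 0 becomes:
    y'' - 121 y = 0
General solution: y(x) = A e^(11x) + B e^(-11x), where A and B are arbitrary constants fixed by the endpoint conditions.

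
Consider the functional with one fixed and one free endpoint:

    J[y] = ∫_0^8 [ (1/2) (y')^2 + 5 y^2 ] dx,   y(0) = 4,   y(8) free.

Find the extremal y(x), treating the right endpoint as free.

The Lagrangian L = (1/2) (y')^2 + 5 y^2 gives
    ∂L/∂y = 10 y,   ∂L/∂y' = y'.
Euler-Lagrange: y'' − 10 y = 0.
With k = sqrt(10), the general solution is
    y(x) = A cosh(sqrt(10) x) + B sinh(sqrt(10) x).
Fixed left endpoint y(0) = 4 ⇒ A = 4.
The right endpoint x = 8 is free, so the natural (transversality) condition is ∂L/∂y' |_{x=8} = 0, i.e. y'(8) = 0.
Compute y'(x) = A k sinh(k x) + B k cosh(k x), so
    y'(8) = A k sinh(k·8) + B k cosh(k·8) = 0
    ⇒ B = −A tanh(k·8) = − 4 tanh(sqrt(10)·8).
Therefore the extremal is
    y(x) = 4 cosh(sqrt(10) x) − 4 tanh(sqrt(10)·8) sinh(sqrt(10) x).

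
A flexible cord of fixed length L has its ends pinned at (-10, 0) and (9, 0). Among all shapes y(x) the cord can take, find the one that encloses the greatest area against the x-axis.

Set up the augmented Lagrangian using a multiplier λ for the length constraint:
    F(y, y') = y − λ sqrt(1 + y'^2).
F has no explicit x dependence, so the Beltrami identity yields a first integral
    F − y' ∂F/∂y' = C.
Compute ∂F/∂y' = −λ y' / sqrt(1 + y'^2). Then
    y − λ sqrt(1 + y'^2) + λ y'^2 / sqrt(1 + y'^2) = C
    ⇒  y − λ / sqrt(1 + y'^2) = C.
Solving for y' and integrating gives
    (x − a)^2 + (y − b)^2 = λ^2,
a circular arc of radius λ. The constants a, b are determined by the endpoint conditions y(-10) = y(9) = 0, and λ is fixed implicitly by the length constraint
    ∫_{-10}^{9} sqrt(1 + y'^2) dx = L.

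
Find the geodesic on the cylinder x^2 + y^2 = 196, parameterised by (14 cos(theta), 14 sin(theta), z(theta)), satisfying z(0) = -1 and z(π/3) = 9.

Parameterise the cylinder of radius R = 14 as
    r(θ) = (14 cos θ, 14 sin θ, z(θ)).
The arc-length element is
    ds = sqrt(196 + (dz/dθ)^2) dθ,
so the Lagrangian is L = sqrt(196 + z'^2).
L depends on z' only, not on z or θ, so ∂L/∂z = 0 and
    ∂L/∂z' = z' / sqrt(196 + z'^2).
The Euler-Lagrange equation gives
    d/dθ( z' / sqrt(196 + z'^2) ) = 0,
so z' is constant. Integrating once:
    z(θ) = a θ + b,
a helix on the cylinder (a straight line when the cylinder is unrolled). The constants a, b are determined by the endpoint conditions.
With endpoint conditions z(0) = -1 and z(π/3) = 9: from z(0) = b we get b = -1, and a·π/3 + -1 = 9 gives a = 30/π, so
    z(θ) = (30/π) θ − 1.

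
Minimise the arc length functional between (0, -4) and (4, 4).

Arc-length functional: J[y] = ∫ sqrt(1 + (y')^2) dx.
Lagrangian L = sqrt(1 + (y')^2) has no explicit y dependence, so ∂L/∂y = 0 and the Euler-Lagrange equation gives
    d/dx( y' / sqrt(1 + (y')^2) ) = 0  ⇒  y' / sqrt(1 + (y')^2) = const.
Hence y' is constant, so y(x) is affine.
Fitting the endpoints (0, -4) and (4, 4):
    slope m = (4 − (-4)) / (4 − 0) = 2,
    intercept c = (-4) − m·0 = -4.
Extremal: y(x) = 2 x - 4.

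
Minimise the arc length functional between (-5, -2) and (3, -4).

Arc-length functional: J[y] = ∫ sqrt(1 + (y')^2) dx.
Lagrangian L = sqrt(1 + (y')^2) has no explicit y dependence, so ∂L/∂y = 0 and the Euler-Lagrange equation gives
    d/dx( y' / sqrt(1 + (y')^2) ) = 0  ⇒  y' / sqrt(1 + (y')^2) = const.
Hence y' is constant, so y(x) is affine.
Fitting the endpoints (-5, -2) and (3, -4):
    slope m = ((-4) − (-2)) / (3 − (-5)) = -1/4,
    intercept c = (-2) − m·(-5) = -13/4.
Extremal: y(x) = (-1/4) x - 13/4.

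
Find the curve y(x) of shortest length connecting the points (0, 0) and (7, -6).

Arc-length functional: J[y] = ∫ sqrt(1 + (y')^2) dx.
Lagrangian L = sqrt(1 + (y')^2) has no explicit y dependence, so ∂L/∂y = 0 and the Euler-Lagrange equation gives
    d/dx( y' / sqrt(1 + (y')^2) ) = 0  ⇒  y' / sqrt(1 + (y')^2) = const.
Hence y' is constant, so y(x) is affine.
Fitting the endpoints (0, 0) and (7, -6):
    slope m = ((-6) − 0) / (7 − 0) = -6/7,
    intercept c = 0 − m·0 = 0.
Extremal: y(x) = (-6/7) x.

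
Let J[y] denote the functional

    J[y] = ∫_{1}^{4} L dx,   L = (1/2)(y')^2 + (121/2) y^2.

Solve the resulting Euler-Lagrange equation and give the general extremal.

The Lagrangian is L = (1/2)(y')^2 + (121/2) y^2.
∂L/∂y = 121y.
∂L/∂y' = y'.
The Euler-Lagrange equation d/dx(∂L/∂y') − ∂L/∂y = 0 becomes:
    y'' - 121 y = 0
General solution: y(x) = A e^(11x) + B e^(-11x), where A and B are arbitrary constants fixed by the endpoint conditions.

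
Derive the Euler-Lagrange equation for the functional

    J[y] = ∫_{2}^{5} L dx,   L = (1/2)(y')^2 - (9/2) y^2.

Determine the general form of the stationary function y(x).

The Lagrangian is L = (1/2)(y')^2 - (9/2) y^2.
∂L/∂y = -9y.
∂L/∂y' = y'.
The Euler-Lagrange equation d/dx(∂L/∂y') − ∂L/∂y = 0 becomes:
    y'' + 9 y = 0
General solution: y(x) = A sin(3x) + B cos(3x), where A and B are arbitrary constants fixed by the endpoint conditions.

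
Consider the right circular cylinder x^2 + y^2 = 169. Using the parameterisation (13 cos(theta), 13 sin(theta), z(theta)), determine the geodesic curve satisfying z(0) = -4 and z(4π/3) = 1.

Parameterise the cylinder of radius R = 13 as
    r(θ) = (13 cos θ, 13 sin θ, z(θ)).
The arc-length element is
    ds = sqrt(169 + (dz/dθ)^2) dθ,
so the Lagrangian is L = sqrt(169 + z'^2).
L depends on z' only, not on z or θ, so ∂L/∂z = 0 and
    ∂L/∂z' = z' / sqrt(169 + z'^2).
The Euler-Lagrange equation gives
    d/dθ( z' / sqrt(169 + z'^2) ) = 0,
so z' is constant. Integrating once:
    z(θ) = a θ + b,
a helix on the cylinder (a straight line when the cylinder is unrolled). The constants a, b are determined by the endpoint conditions.
With endpoint conditions z(0) = -4 and z(4π/3) = 1: from z(0) = b we get b = -4, and a·4π/3 + -4 = 1 gives a = 15/(4π), so
    z(θ) = (15/(4π)) θ − 4.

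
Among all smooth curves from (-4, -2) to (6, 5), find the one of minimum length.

Arc-length functional: J[y] = ∫ sqrt(1 + (y')^2) dx.
Lagrangian L = sqrt(1 + (y')^2) has no explicit y dependence, so ∂L/∂y = 0 and the Euler-Lagrange equation gives
    d/dx( y' / sqrt(1 + (y')^2) ) = 0  ⇒  y' / sqrt(1 + (y')^2) = const.
Hence y' is constant, so y(x) is affine.
Fitting the endpoints (-4, -2) and (6, 5):
    slope m = (5 − (-2)) / (6 − (-4)) = 7/10,
    intercept c = (-2) − m·(-4) = 4/5.
Extremal: y(x) = (7/10) x + 4/5.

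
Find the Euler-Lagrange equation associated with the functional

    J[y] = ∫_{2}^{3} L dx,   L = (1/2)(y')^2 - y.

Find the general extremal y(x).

The Lagrangian is L = (1/2)(y')^2 - y.
∂L/∂y = -1.
∂L/∂y' = y'.
The Euler-Lagrange equation d/dx(∂L/∂y') − ∂L/∂y = 0 becomes:
    y'' + 1 = 0
General solution: y(x) = -x^2/2 + A x + B, where A and B are arbitrary constants fixed by the endpoint conditions.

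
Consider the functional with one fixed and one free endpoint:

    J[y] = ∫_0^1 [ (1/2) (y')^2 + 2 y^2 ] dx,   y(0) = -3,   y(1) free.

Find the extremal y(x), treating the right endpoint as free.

The Lagrangian L = (1/2) (y')^2 + 2 y^2 gives
    ∂L/∂y = 4 y,   ∂L/∂y' = y'.
Euler-Lagrange: y'' − 4 y = 0.
With k = 2, the general solution is
    y(x) = A cosh(2 x) + B sinh(2 x).
Fixed left endpoint y(0) = -3 ⇒ A = -3.
The right endpoint x = 1 is free, so the natural (transversality) condition is ∂L/∂y' |_{x=1} = 0, i.e. y'(1) = 0.
Compute y'(x) = A k sinh(k x) + B k cosh(k x), so
    y'(1) = A k sinh(k·1) + B k cosh(k·1) = 0
    ⇒ B = −A tanh(k·1) = 3 tanh(2·1).
Therefore the extremal is
    y(x) = −3 cosh(2 x) + 3 tanh(2·1) sinh(2 x).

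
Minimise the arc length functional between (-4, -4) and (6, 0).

Arc-length functional: J[y] = ∫ sqrt(1 + (y')^2) dx.
Lagrangian L = sqrt(1 + (y')^2) has no explicit y dependence, so ∂L/∂y = 0 and the Euler-Lagrange equation gives
    d/dx( y' / sqrt(1 + (y')^2) ) = 0  ⇒  y' / sqrt(1 + (y')^2) = const.
Hence y' is constant, so y(x) is affine.
Fitting the endpoints (-4, -4) and (6, 0):
    slope m = (0 − (-4)) / (6 − (-4)) = 2/5,
    intercept c = (-4) − m·(-4) = -12/5.
Extremal: y(x) = (2/5) x - 12/5.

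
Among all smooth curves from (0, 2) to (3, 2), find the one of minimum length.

Arc-length functional: J[y] = ∫ sqrt(1 + (y')^2) dx.
Lagrangian L = sqrt(1 + (y')^2) has no explicit y dependence, so ∂L/∂y = 0 and the Euler-Lagrange equation gives
    d/dx( y' / sqrt(1 + (y')^2) ) = 0  ⇒  y' / sqrt(1 + (y')^2) = const.
Hence y' is constant, so y(x) is affine.
Fitting the endpoints (0, 2) and (3, 2):
    slope m = (2 − 2) / (3 − 0) = 0,
    intercept c = 2 − m·0 = 2.
Extremal: y(x) = 2.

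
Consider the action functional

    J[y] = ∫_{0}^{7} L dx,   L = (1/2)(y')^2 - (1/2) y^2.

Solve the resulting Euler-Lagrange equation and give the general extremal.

The Lagrangian is L = (1/2)(y')^2 - (1/2) y^2.
∂L/∂y = -y.
∂L/∂y' = y'.
The Euler-Lagrange equation d/dx(∂L/∂y') − ∂L/∂y = 0 becomes:
    y'' + y = 0
General solution: y(x) = A sin(x) + B cos(x), where A and B are arbitrary constants fixed by the endpoint conditions.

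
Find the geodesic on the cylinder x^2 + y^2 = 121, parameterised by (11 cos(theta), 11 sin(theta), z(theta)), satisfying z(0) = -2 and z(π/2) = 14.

Parameterise the cylinder of radius R = 11 as
    r(θ) = (11 cos θ, 11 sin θ, z(θ)).
The arc-length element is
    ds = sqrt(121 + (dz/dθ)^2) dθ,
so the Lagrangian is L = sqrt(121 + z'^2).
L depends on z' only, not on z or θ, so ∂L/∂z = 0 and
    ∂L/∂z' = z' / sqrt(121 + z'^2).
The Euler-Lagrange equation gives
    d/dθ( z' / sqrt(121 + z'^2) ) = 0,
so z' is constant. Integrating once:
    z(θ) = a θ + b,
a helix on the cylinder (a straight line when the cylinder is unrolled). The constants a, b are determined by the endpoint conditions.
With endpoint conditions z(0) = -2 and z(π/2) = 14: from z(0) = b we get b = -2, and a·π/2 + -2 = 14 gives a = 32/π, so
    z(θ) = (32/π) θ − 2.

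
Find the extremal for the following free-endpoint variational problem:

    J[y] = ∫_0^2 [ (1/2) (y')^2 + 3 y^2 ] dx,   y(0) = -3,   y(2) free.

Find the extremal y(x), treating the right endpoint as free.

The Lagrangian L = (1/2) (y')^2 + 3 y^2 gives
    ∂L/∂y = 6 y,   ∂L/∂y' = y'.
Euler-Lagrange: y'' − 6 y = 0.
With k = sqrt(6), the general solution is
    y(x) = A cosh(sqrt(6) x) + B sinh(sqrt(6) x).
Fixed left endpoint y(0) = -3 ⇒ A = -3.
The right endpoint x = 2 is free, so the natural (transversality) condition is ∂L/∂y' |_{x=2} = 0, i.e. y'(2) = 0.
Compute y'(x) = A k sinh(k x) + B k cosh(k x), so
    y'(2) = A k sinh(k·2) + B k cosh(k·2) = 0
    ⇒ B = −A tanh(k·2) = 3 tanh(sqrt(6)·2).
Therefore the extremal is
    y(x) = −3 cosh(sqrt(6) x) + 3 tanh(sqrt(6)·2) sinh(sqrt(6) x).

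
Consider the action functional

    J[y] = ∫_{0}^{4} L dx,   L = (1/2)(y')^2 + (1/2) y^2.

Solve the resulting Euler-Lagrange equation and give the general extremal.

The Lagrangian is L = (1/2)(y')^2 + (1/2) y^2.
∂L/∂y = y.
∂L/∂y' = y'.
The Euler-Lagrange equation d/dx(∂L/∂y') − ∂L/∂y = 0 becomes:
    y'' - y = 0
General solution: y(x) = A e^x + B e^(-x), where A and B are arbitrary constants fixed by the endpoint conditions.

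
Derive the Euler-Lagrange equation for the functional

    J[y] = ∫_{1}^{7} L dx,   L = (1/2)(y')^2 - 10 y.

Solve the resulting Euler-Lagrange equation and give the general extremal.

The Lagrangian is L = (1/2)(y')^2 - 10 y.
∂L/∂y = -10.
∂L/∂y' = y'.
The Euler-Lagrange equation d/dx(∂L/∂y') − ∂L/∂y = 0 becomes:
    y'' + 10 = 0
General solution: y(x) = -5 x^2 + A x + B, where A and B are arbitrary constants fixed by the endpoint conditions.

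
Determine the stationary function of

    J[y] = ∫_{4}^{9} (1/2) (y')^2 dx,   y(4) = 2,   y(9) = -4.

The Lagrangian is L = (1/2) (y')^2.
Compute ∂L/∂y = 0, ∂L/∂y' = y'.
The Euler-Lagrange equation d/dx(∂L/∂y') − ∂L/∂y = 0 reduces to
    y'' = 0.
Its general solution is
    y(x) = A x + B,
with A, B fixed by the endpoint conditions.
Applying the endpoint conditions y(4) = 2 and y(9) = -4: solve A·4 + B = 2 and A·9 + B = -4. Subtracting gives A(9 − 4) = -4 − 2, so A = -6/5, and B = 2 − A·4 = 34/5. Therefore
    y(x) = (-6/5) x + 34/5.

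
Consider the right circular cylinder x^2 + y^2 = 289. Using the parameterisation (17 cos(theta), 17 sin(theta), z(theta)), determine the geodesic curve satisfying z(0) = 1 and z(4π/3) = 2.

Parameterise the cylinder of radius R = 17 as
    r(θ) = (17 cos θ, 17 sin θ, z(θ)).
The arc-length element is
    ds = sqrt(289 + (dz/dθ)^2) dθ,
so the Lagrangian is L = sqrt(289 + z'^2).
L depends on z' only, not on z or θ, so ∂L/∂z = 0 and
    ∂L/∂z' = z' / sqrt(289 + z'^2).
The Euler-Lagrange equation gives
    d/dθ( z' / sqrt(289 + z'^2) ) = 0,
so z' is constant. Integrating once:
    z(θ) = a θ + b,
a helix on the cylinder (a straight line when the cylinder is unrolled). The constants a, b are determined by the endpoint conditions.
With endpoint conditions z(0) = 1 and z(4π/3) = 2: from z(0) = b we get b = 1, and a·4π/3 + 1 = 2 gives a = 3/(4π), so
    z(θ) = (3/(4π)) θ + 1.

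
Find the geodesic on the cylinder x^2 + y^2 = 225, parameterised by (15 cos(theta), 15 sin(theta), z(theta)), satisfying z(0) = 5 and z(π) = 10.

Parameterise the cylinder of radius R = 15 as
    r(θ) = (15 cos θ, 15 sin θ, z(θ)).
The arc-length element is
    ds = sqrt(225 + (dz/dθ)^2) dθ,
so the Lagrangian is L = sqrt(225 + z'^2).
L depends on z' only, not on z or θ, so ∂L/∂z = 0 and
    ∂L/∂z' = z' / sqrt(225 + z'^2).
The Euler-Lagrange equation gives
    d/dθ( z' / sqrt(225 + z'^2) ) = 0,
so z' is constant. Integrating once:
    z(θ) = a θ + b,
a helix on the cylinder (a straight line when the cylinder is unrolled). The constants a, b are determined by the endpoint conditions.
With endpoint conditions z(0) = 5 and z(π) = 10: from z(0) = b we get b = 5, and a·π + 5 = 10 gives a = 5/π, so
    z(θ) = (5/π) θ + 5.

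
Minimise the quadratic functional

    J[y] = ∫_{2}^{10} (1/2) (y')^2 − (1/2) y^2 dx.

The Lagrangian is L = (1/2) (y')^2 − (1/2) y^2.
Compute ∂L/∂y = -y, ∂L/∂y' = y'.
The Euler-Lagrange equation d/dx(∂L/∂y') − ∂L/∂y = 0 reduces to
    y'' + y = 0.
Its general solution is
    y(x) = A sin(x) + B cos(x),
with A, B fixed by the endpoint conditions.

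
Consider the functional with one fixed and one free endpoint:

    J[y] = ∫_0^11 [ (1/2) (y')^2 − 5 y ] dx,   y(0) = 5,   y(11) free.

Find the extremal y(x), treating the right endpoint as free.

The Lagrangian L = (1/2) (y')^2 − 5 y gives
    ∂L/∂y = −5,   ∂L/∂y' = y'.
Euler-Lagrange: d/dx(y') − (−5) = 0, i.e. y'' + 5 = 0, so
    y(x) = −(5/2) x^2 + C1 x + C2.
Fixed left endpoint y(0) = 5 ⇒ C2 = 5.
The right endpoint x = 11 is free, so the natural (transversality) condition is ∂L/∂y' |_{x=11} = 0, i.e. y'(11) = 0.
Compute y'(x) = −5 x + C1, so y'(11) = −55 + C1 = 0 ⇒ C1 = 55.
Therefore the extremal is
    y(x) = −(5/2) x^2 + 55 x + 5.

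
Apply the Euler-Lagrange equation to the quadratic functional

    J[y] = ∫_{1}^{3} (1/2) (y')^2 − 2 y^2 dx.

The Lagrangian is L = (1/2) (y')^2 − 2 y^2.
Compute ∂L/∂y = -4y, ∂L/∂y' = y'.
The Euler-Lagrange equation d/dx(∂L/∂y') − ∂L/∂y = 0 reduces to
    y'' + 4 y = 0.
Its general solution is
    y(x) = A sin(2x) + B cos(2x),
with A, B fixed by the endpoint conditions.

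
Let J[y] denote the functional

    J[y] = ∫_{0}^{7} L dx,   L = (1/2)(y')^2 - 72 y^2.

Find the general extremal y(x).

The Lagrangian is L = (1/2)(y')^2 - 72 y^2.
∂L/∂y = -144y.
∂L/∂y' = y'.
The Euler-Lagrange equation d/dx(∂L/∂y') − ∂L/∂y = 0 becomes:
    y'' + 144 y = 0
General solution: y(x) = A sin(12x) + B cos(12x), where A and B are arbitrary constants fixed by the endpoint conditions.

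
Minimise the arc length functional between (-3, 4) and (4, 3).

Arc-length functional: J[y] = ∫ sqrt(1 + (y')^2) dx.
Lagrangian L = sqrt(1 + (y')^2) has no explicit y dependence, so ∂L/∂y = 0 and the Euler-Lagrange equation gives
    d/dx( y' / sqrt(1 + (y')^2) ) = 0  ⇒  y' / sqrt(1 + (y')^2) = const.
Hence y' is constant, so y(x) is affine.
Fitting the endpoints (-3, 4) and (4, 3):
    slope m = (3 − 4) / (4 − (-3)) = -1/7,
    intercept c = 4 − m·(-3) = 25/7.
Extremal: y(x) = (-1/7) x + 25/7.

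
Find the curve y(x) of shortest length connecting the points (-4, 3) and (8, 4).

Arc-length functional: J[y] = ∫ sqrt(1 + (y')^2) dx.
Lagrangian L = sqrt(1 + (y')^2) has no explicit y dependence, so ∂L/∂y = 0 and the Euler-Lagrange equation gives
    d/dx( y' / sqrt(1 + (y')^2) ) = 0  ⇒  y' / sqrt(1 + (y')^2) = const.
Hence y' is constant, so y(x) is affine.
Fitting the endpoints (-4, 3) and (8, 4):
    slope m = (4 − 3) / (8 − (-4)) = 1/12,
    intercept c = 3 − m·(-4) = 10/3.
Extremal: y(x) = (1/12) x + 10/3.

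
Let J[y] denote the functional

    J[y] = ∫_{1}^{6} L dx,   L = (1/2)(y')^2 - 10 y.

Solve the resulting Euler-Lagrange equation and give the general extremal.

The Lagrangian is L = (1/2)(y')^2 - 10 y.
∂L/∂y = -10.
∂L/∂y' = y'.
The Euler-Lagrange equation d/dx(∂L/∂y') − ∂L/∂y = 0 becomes:
    y'' + 10 = 0
General solution: y(x) = -5 x^2 + A x + B, where A and B are arbitrary constants fixed by the endpoint conditions.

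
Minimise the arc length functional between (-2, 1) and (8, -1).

Arc-length functional: J[y] = ∫ sqrt(1 + (y')^2) dx.
Lagrangian L = sqrt(1 + (y')^2) has no explicit y dependence, so ∂L/∂y = 0 and the Euler-Lagrange equation gives
    d/dx( y' / sqrt(1 + (y')^2) ) = 0  ⇒  y' / sqrt(1 + (y')^2) = const.
Hence y' is constant, so y(x) is affine.
Fitting the endpoints (-2, 1) and (8, -1):
    slope m = ((-1) − 1) / (8 − (-2)) = -1/5,
    intercept c = 1 − m·(-2) = 3/5.
Extremal: y(x) = (-1/5) x + 3/5.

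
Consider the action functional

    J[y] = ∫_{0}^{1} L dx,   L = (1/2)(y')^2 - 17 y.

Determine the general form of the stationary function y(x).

The Lagrangian is L = (1/2)(y')^2 - 17 y.
∂L/∂y = -17.
∂L/∂y' = y'.
The Euler-Lagrange equation d/dx(∂L/∂y') − ∂L/∂y = 0 becomes:
    y'' + 17 = 0
General solution: y(x) = -(17/2) x^2 + A x + B, where A and B are arbitrary constants fixed by the endpoint conditions.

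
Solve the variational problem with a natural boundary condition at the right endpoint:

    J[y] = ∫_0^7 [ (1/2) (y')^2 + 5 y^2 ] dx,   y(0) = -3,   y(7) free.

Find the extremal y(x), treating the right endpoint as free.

The Lagrangian L = (1/2) (y')^2 + 5 y^2 gives
    ∂L/∂y = 10 y,   ∂L/∂y' = y'.
Euler-Lagrange: y'' − 10 y = 0.
With k = sqrt(10), the general solution is
    y(x) = A cosh(sqrt(10) x) + B sinh(sqrt(10) x).
Fixed left endpoint y(0) = -3 ⇒ A = -3.
The right endpoint x = 7 is free, so the natural (transversality) condition is ∂L/∂y' |_{x=7} = 0, i.e. y'(7) = 0.
Compute y'(x) = A k sinh(k x) + B k cosh(k x), so
    y'(7) = A k sinh(k·7) + B k cosh(k·7) = 0
    ⇒ B = −A tanh(k·7) = 3 tanh(sqrt(10)·7).
Therefore the extremal is
    y(x) = −3 cosh(sqrt(10) x) + 3 tanh(sqrt(10)·7) sinh(sqrt(10) x).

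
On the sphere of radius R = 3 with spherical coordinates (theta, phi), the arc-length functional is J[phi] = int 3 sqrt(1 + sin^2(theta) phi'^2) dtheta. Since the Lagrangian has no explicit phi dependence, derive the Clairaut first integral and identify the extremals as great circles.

On the sphere of radius R = 3 with spherical coordinates (θ, φ), the induced metric is
    ds^2 = 9(dθ^2 + sin^2(θ) dφ^2).
Parameterise by θ; the arc-length functional is
    J[φ] = ∫ 3 sqrt(1 + sin^2(θ) (dφ/dθ)^2) dθ,
so L = 3 sqrt(1 + sin^2(θ) φ'^2). Compute
    ∂L/∂φ = 0  (L has no explicit φ dependence),
    ∂L/∂φ' = 3 sin^2(θ) φ' / sqrt(1 + sin^2(θ) φ'^2).
Since ∂L/∂φ = 0, the Euler-Lagrange equation
    d/dθ(∂L/∂φ') − ∂L/∂φ = 0
reduces to d/dθ(∂L/∂φ') = 0, i.e. the momentum conjugate to φ is conserved:
    3 sin^2(θ) φ' / sqrt(1 + sin^2(θ) φ'^2) = C.
The overall factor of 3 is constant, so dividing through gives Clairaut's relation sin^2(θ) φ' / sqrt(1 + sin^2(θ) φ'^2) = C' (with C' = C/3). Solving for φ' and integrating gives the great-circle family
    cot(θ) = A cos(φ − φ_0),
i.e. the intersection of the sphere with a plane through the origin. The two constants A and φ_0 (equivalently C and one phase) are fixed by the two endpoint conditions.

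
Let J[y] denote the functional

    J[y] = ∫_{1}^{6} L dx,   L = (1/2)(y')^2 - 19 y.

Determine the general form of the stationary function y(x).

The Lagrangian is L = (1/2)(y')^2 - 19 y.
∂L/∂y = -19.
∂L/∂y' = y'.
The Euler-Lagrange equation d/dx(∂L/∂y') − ∂L/∂y = 0 becomes:
    y'' + 19 = 0
General solution: y(x) = -(19/2) x^2 + A x + B, where A and B are arbitrary constants fixed by the endpoint conditions.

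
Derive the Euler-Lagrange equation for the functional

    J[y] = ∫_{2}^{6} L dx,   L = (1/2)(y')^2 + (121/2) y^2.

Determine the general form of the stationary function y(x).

The Lagrangian is L = (1/2)(y')^2 + (121/2) y^2.
∂L/∂y = 121y.
∂L/∂y' = y'.
The Euler-Lagrange equation d/dx(∂L/∂y') − ∂L/∂y = 0 becomes:
    y'' - 121 y = 0
General solution: y(x) = A e^(11x) + B e^(-11x), where A and B are arbitrary constants fixed by the endpoint conditions.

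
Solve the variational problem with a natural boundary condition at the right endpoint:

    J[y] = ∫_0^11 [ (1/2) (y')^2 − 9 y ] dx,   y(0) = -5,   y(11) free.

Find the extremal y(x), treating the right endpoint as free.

The Lagrangian L = (1/2) (y')^2 − 9 y gives
    ∂L/∂y = −9,   ∂L/∂y' = y'.
Euler-Lagrange: d/dx(y') − (−9) = 0, i.e. y'' + 9 = 0, so
    y(x) = −(9/2) x^2 + C1 x + C2.
Fixed left endpoint y(0) = -5 ⇒ C2 = -5.
The right endpoint x = 11 is free, so the natural (transversality) condition is ∂L/∂y' |_{x=11} = 0, i.e. y'(11) = 0.
Compute y'(x) = −9 x + C1, so y'(11) = −99 + C1 = 0 ⇒ C1 = 99.
Therefore the extremal is
    y(x) = −(9/2) x^2 + 99 x − 5.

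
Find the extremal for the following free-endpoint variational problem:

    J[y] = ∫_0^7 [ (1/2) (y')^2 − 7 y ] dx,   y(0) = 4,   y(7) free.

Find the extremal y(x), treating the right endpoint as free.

The Lagrangian L = (1/2) (y')^2 − 7 y gives
    ∂L/∂y = −7,   ∂L/∂y' = y'.
Euler-Lagrange: d/dx(y') − (−7) = 0, i.e. y'' + 7 = 0, so
    y(x) = −(7/2) x^2 + C1 x + C2.
Fixed left endpoint y(0) = 4 ⇒ C2 = 4.
The right endpoint x = 7 is free, so the natural (transversality) condition is ∂L/∂y' |_{x=7} = 0, i.e. y'(7) = 0.
Compute y'(x) = −7 x + C1, so y'(7) = −49 + C1 = 0 ⇒ C1 = 49.
Therefore the extremal is
    y(x) = −(7/2) x^2 + 49 x + 4.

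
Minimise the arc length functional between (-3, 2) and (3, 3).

Arc-length functional: J[y] = ∫ sqrt(1 + (y')^2) dx.
Lagrangian L = sqrt(1 + (y')^2) has no explicit y dependence, so ∂L/∂y = 0 and the Euler-Lagrange equation gives
    d/dx( y' / sqrt(1 + (y')^2) ) = 0  ⇒  y' / sqrt(1 + (y')^2) = const.
Hence y' is constant, so y(x) is affine.
Fitting the endpoints (-3, 2) and (3, 3):
    slope m = (3 − 2) / (3 − (-3)) = 1/6,
    intercept c = 2 − m·(-3) = 5/2.
Extremal: y(x) = (1/6) x + 5/2.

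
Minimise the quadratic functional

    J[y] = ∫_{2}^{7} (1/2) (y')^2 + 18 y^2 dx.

The Lagrangian is L = (1/2) (y')^2 + 18 y^2.
Compute ∂L/∂y = 36y, ∂L/∂y' = y'.
The Euler-Lagrange equation d/dx(∂L/∂y') − ∂L/∂y = 0 reduces to
    y'' − 36 y = 0.
Its general solution is
    y(x) = A e^(6x) + B e^(−6x),
with A, B fixed by the endpoint conditions.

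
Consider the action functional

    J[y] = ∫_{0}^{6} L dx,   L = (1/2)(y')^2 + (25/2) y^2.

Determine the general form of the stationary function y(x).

The Lagrangian is L = (1/2)(y')^2 + (25/2) y^2.
∂L/∂y = 25y.
∂L/∂y' = y'.
The Euler-Lagrange equation d/dx(∂L/∂y') − ∂L/∂y = 0 becomes:
    y'' - 25 y = 0
General solution: y(x) = A e^(5x) + B e^(-5x), where A and B are arbitrary constants fixed by the endpoint conditions.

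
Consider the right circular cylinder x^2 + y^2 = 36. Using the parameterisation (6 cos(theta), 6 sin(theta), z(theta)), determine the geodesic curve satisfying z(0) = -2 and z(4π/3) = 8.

Parameterise the cylinder of radius R = 6 as
    r(θ) = (6 cos θ, 6 sin θ, z(θ)).
The arc-length element is
    ds = sqrt(36 + (dz/dθ)^2) dθ,
so the Lagrangian is L = sqrt(36 + z'^2).
L depends on z' only, not on z or θ, so ∂L/∂z = 0 and
    ∂L/∂z' = z' / sqrt(36 + z'^2).
The Euler-Lagrange equation gives
    d/dθ( z' / sqrt(36 + z'^2) ) = 0,
so z' is constant. Integrating once:
    z(θ) = a θ + b,
a helix on the cylinder (a straight line when the cylinder is unrolled). The constants a, b are determined by the endpoint conditions.
With endpoint conditions z(0) = -2 and z(4π/3) = 8: from z(0) = b we get b = -2, and a·4π/3 + -2 = 8 gives a = 15/(2π), so
    z(θ) = (15/(2π)) θ − 2.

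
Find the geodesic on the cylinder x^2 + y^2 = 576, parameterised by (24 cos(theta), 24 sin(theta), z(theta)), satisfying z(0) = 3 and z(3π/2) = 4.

Parameterise the cylinder of radius R = 24 as
    r(θ) = (24 cos θ, 24 sin θ, z(θ)).
The arc-length element is
    ds = sqrt(576 + (dz/dθ)^2) dθ,
so the Lagrangian is L = sqrt(576 + z'^2).
L depends on z' only, not on z or θ, so ∂L/∂z = 0 and
    ∂L/∂z' = z' / sqrt(576 + z'^2).
The Euler-Lagrange equation gives
    d/dθ( z' / sqrt(576 + z'^2) ) = 0,
so z' is constant. Integrating once:
    z(θ) = a θ + b,
a helix on the cylinder (a straight line when the cylinder is unrolled). The constants a, b are determined by the endpoint conditions.
With endpoint conditions z(0) = 3 and z(3π/2) = 4: from z(0) = b we get b = 3, and a·3π/2 + 3 = 4 gives a = 2/(3π), so
    z(θ) = (2/(3π)) θ + 3.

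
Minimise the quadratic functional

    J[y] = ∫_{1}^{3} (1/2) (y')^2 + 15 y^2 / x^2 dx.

The Lagrangian is L = (1/2) (y')^2 + 15 y^2 / x^2.
Compute ∂L/∂y = 30y/x^2, ∂L/∂y' = y'.
The Euler-Lagrange equation d/dx(∂L/∂y') − ∂L/∂y = 0 reduces to
    y'' − 30/x^2 · y = 0  (x > 0).
Its general solution is
    y(x) = A x^6 + B x^(-5),
with A, B fixed by the endpoint conditions.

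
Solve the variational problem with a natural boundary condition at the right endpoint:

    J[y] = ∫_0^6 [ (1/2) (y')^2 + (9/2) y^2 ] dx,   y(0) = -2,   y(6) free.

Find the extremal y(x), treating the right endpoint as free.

The Lagrangian L = (1/2) (y')^2 + (9/2) y^2 gives
    ∂L/∂y = 9 y,   ∂L/∂y' = y'.
Euler-Lagrange: y'' − 9 y = 0.
With k = 3, the general solution is
    y(x) = A cosh(3 x) + B sinh(3 x).
Fixed left endpoint y(0) = -2 ⇒ A = -2.
The right endpoint x = 6 is free, so the natural (transversality) condition is ∂L/∂y' |_{x=6} = 0, i.e. y'(6) = 0.
Compute y'(x) = A k sinh(k x) + B k cosh(k x), so
    y'(6) = A k sinh(k·6) + B k cosh(k·6) = 0
    ⇒ B = −A tanh(k·6) = 2 tanh(3·6).
Therefore the extremal is
    y(x) = −2 cosh(3 x) + 2 tanh(3·6) sinh(3 x).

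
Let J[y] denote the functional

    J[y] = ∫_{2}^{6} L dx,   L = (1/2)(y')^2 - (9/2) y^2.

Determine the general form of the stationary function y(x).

The Lagrangian is L = (1/2)(y')^2 - (9/2) y^2.
∂L/∂y = -9y.
∂L/∂y' = y'.
The Euler-Lagrange equation d/dx(∂L/∂y') − ∂L/∂y = 0 becomes:
    y'' + 9 y = 0
General solution: y(x) = A sin(3x) + B cos(3x), where A and B are arbitrary constants fixed by the endpoint conditions.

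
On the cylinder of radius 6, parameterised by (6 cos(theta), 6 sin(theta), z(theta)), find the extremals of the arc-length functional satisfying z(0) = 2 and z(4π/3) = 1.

Parameterise the cylinder of radius R = 6 as
    r(θ) = (6 cos θ, 6 sin θ, z(θ)).
The arc-length element is
    ds = sqrt(36 + (dz/dθ)^2) dθ,
so the Lagrangian is L = sqrt(36 + z'^2).
L depends on z' only, not on z or θ, so ∂L/∂z = 0 and
    ∂L/∂z' = z' / sqrt(36 + z'^2).
The Euler-Lagrange equation gives
    d/dθ( z' / sqrt(36 + z'^2) ) = 0,
so z' is constant. Integrating once:
    z(θ) = a θ + b,
a helix on the cylinder (a straight line when the cylinder is unrolled). The constants a, b are determined by the endpoint conditions.
With endpoint conditions z(0) = 2 and z(4π/3) = 1: from z(0) = b we get b = 2, and a·4π/3 + 2 = 1 gives a = -3/(4π), so
    z(θ) = (-3/(4π)) θ + 2.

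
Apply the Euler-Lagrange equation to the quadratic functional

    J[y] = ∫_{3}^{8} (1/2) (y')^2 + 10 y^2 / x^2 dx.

The Lagrangian is L = (1/2) (y')^2 + 10 y^2 / x^2.
Compute ∂L/∂y = 20y/x^2, ∂L/∂y' = y'.
The Euler-Lagrange equation d/dx(∂L/∂y') − ∂L/∂y = 0 reduces to
    y'' − 20/x^2 · y = 0  (x > 0).
Its general solution is
    y(x) = A x^5 + B x^(-4),
with A, B fixed by the endpoint conditions.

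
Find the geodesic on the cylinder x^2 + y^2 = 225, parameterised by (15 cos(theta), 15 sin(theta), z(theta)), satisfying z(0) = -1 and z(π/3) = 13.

Parameterise the cylinder of radius R = 15 as
    r(θ) = (15 cos θ, 15 sin θ, z(θ)).
The arc-length element is
    ds = sqrt(225 + (dz/dθ)^2) dθ,
so the Lagrangian is L = sqrt(225 + z'^2).
L depends on z' only, not on z or θ, so ∂L/∂z = 0 and
    ∂L/∂z' = z' / sqrt(225 + z'^2).
The Euler-Lagrange equation gives
    d/dθ( z' / sqrt(225 + z'^2) ) = 0,
so z' is constant. Integrating once:
    z(θ) = a θ + b,
a helix on the cylinder (a straight line when the cylinder is unrolled). The constants a, b are determined by the endpoint conditions.
With endpoint conditions z(0) = -1 and z(π/3) = 13: from z(0) = b we get b = -1, and a·π/3 + -1 = 13 gives a = 42/π, so
    z(θ) = (42/π) θ − 1.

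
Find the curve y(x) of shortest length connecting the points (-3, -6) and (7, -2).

Arc-length functional: J[y] = ∫ sqrt(1 + (y')^2) dx.
Lagrangian L = sqrt(1 + (y')^2) has no explicit y dependence, so ∂L/∂y = 0 and the Euler-Lagrange equation gives
    d/dx( y' / sqrt(1 + (y')^2) ) = 0  ⇒  y' / sqrt(1 + (y')^2) = const.
Hence y' is constant, so y(x) is affine.
Fitting the endpoints (-3, -6) and (7, -2):
    slope m = ((-2) − (-6)) / (7 − (-3)) = 2/5,
    intercept c = (-6) − m·(-3) = -24/5.
Extremal: y(x) = (2/5) x - 24/5.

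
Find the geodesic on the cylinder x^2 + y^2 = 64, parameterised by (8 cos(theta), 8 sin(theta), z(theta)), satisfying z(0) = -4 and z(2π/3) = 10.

Parameterise the cylinder of radius R = 8 as
    r(θ) = (8 cos θ, 8 sin θ, z(θ)).
The arc-length element is
    ds = sqrt(64 + (dz/dθ)^2) dθ,
so the Lagrangian is L = sqrt(64 + z'^2).
L depends on z' only, not on z or θ, so ∂L/∂z = 0 and
    ∂L/∂z' = z' / sqrt(64 + z'^2).
The Euler-Lagrange equation gives
    d/dθ( z' / sqrt(64 + z'^2) ) = 0,
so z' is constant. Integrating once:
    z(θ) = a θ + b,
a helix on the cylinder (a straight line when the cylinder is unrolled). The constants a, b are determined by the endpoint conditions.
With endpoint conditions z(0) = -4 and z(2π/3) = 10: from z(0) = b we get b = -4, and a·2π/3 + -4 = 10 gives a = 21/π, so
    z(θ) = (21/π) θ − 4.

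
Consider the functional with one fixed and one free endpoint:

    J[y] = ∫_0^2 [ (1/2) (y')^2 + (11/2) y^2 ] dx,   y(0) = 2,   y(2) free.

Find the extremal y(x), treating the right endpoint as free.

The Lagrangian L = (1/2) (y')^2 + (11/2) y^2 gives
    ∂L/∂y = 11 y,   ∂L/∂y' = y'.
Euler-Lagrange: y'' − 11 y = 0.
With k = sqrt(11), the general solution is
    y(x) = A cosh(sqrt(11) x) + B sinh(sqrt(11) x).
Fixed left endpoint y(0) = 2 ⇒ A = 2.
The right endpoint x = 2 is free, so the natural (transversality) condition is ∂L/∂y' |_{x=2} = 0, i.e. y'(2) = 0.
Compute y'(x) = A k sinh(k x) + B k cosh(k x), so
    y'(2) = A k sinh(k·2) + B k cosh(k·2) = 0
    ⇒ B = −A tanh(k·2) = − 2 tanh(sqrt(11)·2).
Therefore the extremal is
    y(x) = 2 cosh(sqrt(11) x) − 2 tanh(sqrt(11)·2) sinh(sqrt(11) x).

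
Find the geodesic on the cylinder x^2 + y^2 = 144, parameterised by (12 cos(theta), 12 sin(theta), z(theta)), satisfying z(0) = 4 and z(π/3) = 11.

Parameterise the cylinder of radius R = 12 as
    r(θ) = (12 cos θ, 12 sin θ, z(θ)).
The arc-length element is
    ds = sqrt(144 + (dz/dθ)^2) dθ,
so the Lagrangian is L = sqrt(144 + z'^2).
L depends on z' only, not on z or θ, so ∂L/∂z = 0 and
    ∂L/∂z' = z' / sqrt(144 + z'^2).
The Euler-Lagrange equation gives
    d/dθ( z' / sqrt(144 + z'^2) ) = 0,
so z' is constant. Integrating once:
    z(θ) = a θ + b,
a helix on the cylinder (a straight line when the cylinder is unrolled). The constants a, b are determined by the endpoint conditions.
With endpoint conditions z(0) = 4 and z(π/3) = 11: from z(0) = b we get b = 4, and a·π/3 + 4 = 11 gives a = 21/π, so
    z(θ) = (21/π) θ + 4.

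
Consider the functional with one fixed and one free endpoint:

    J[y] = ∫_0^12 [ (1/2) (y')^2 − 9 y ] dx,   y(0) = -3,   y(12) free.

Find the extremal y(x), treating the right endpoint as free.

The Lagrangian L = (1/2) (y')^2 − 9 y gives
    ∂L/∂y = −9,   ∂L/∂y' = y'.
Euler-Lagrange: d/dx(y') − (−9) = 0, i.e. y'' + 9 = 0, so
    y(x) = −(9/2) x^2 + C1 x + C2.
Fixed left endpoint y(0) = -3 ⇒ C2 = -3.
The right endpoint x = 12 is free, so the natural (transversality) condition is ∂L/∂y' |_{x=12} = 0, i.e. y'(12) = 0.
Compute y'(x) = −9 x + C1, so y'(12) = −108 + C1 = 0 ⇒ C1 = 108.
Therefore the extremal is
    y(x) = −(9/2) x^2 + 108 x − 3.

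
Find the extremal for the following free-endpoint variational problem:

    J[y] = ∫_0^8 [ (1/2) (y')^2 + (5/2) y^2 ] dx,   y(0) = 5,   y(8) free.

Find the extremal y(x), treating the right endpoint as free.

The Lagrangian L = (1/2) (y')^2 + (5/2) y^2 gives
    ∂L/∂y = 5 y,   ∂L/∂y' = y'.
Euler-Lagrange: y'' − 5 y = 0.
With k = sqrt(5), the general solution is
    y(x) = A cosh(sqrt(5) x) + B sinh(sqrt(5) x).
Fixed left endpoint y(0) = 5 ⇒ A = 5.
The right endpoint x = 8 is free, so the natural (transversality) condition is ∂L/∂y' |_{x=8} = 0, i.e. y'(8) = 0.
Compute y'(x) = A k sinh(k x) + B k cosh(k x), so
    y'(8) = A k sinh(k·8) + B k cosh(k·8) = 0
    ⇒ B = −A tanh(k·8) = − 5 tanh(sqrt(5)·8).
Therefore the extremal is
    y(x) = 5 cosh(sqrt(5) x) − 5 tanh(sqrt(5)·8) sinh(sqrt(5) x).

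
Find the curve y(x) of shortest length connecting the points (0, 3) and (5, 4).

Arc-length functional: J[y] = ∫ sqrt(1 + (y')^2) dx.
Lagrangian L = sqrt(1 + (y')^2) has no explicit y dependence, so ∂L/∂y = 0 and the Euler-Lagrange equation gives
    d/dx( y' / sqrt(1 + (y')^2) ) = 0  ⇒  y' / sqrt(1 + (y')^2) = const.
Hence y' is constant, so y(x) is affine.
Fitting the endpoints (0, 3) and (5, 4):
    slope m = (4 − 3) / (5 − 0) = 1/5,
    intercept c = 3 − m·0 = 3.
Extremal: y(x) = (1/5) x + 3.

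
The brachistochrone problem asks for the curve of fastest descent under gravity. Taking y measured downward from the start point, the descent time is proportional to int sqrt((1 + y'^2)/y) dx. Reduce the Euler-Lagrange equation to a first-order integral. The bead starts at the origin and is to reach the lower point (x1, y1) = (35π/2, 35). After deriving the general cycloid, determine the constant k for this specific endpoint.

The Lagrangian L = sqrt((1 + y'^2) / y) has no explicit x dependence, so the Beltrami identity applies:
    L − y' ∂L/∂y' = C.
Compute ∂L/∂y' = y' / sqrt(y (1 + y'^2)).
Substitute:
    sqrt((1 + y'^2)/y) − y'·y' / sqrt(y (1 + y'^2))
    = (1 + y'^2) / sqrt(y (1 + y'^2)) − y'^2 / sqrt(y (1 + y'^2))
    = 1 / sqrt(y (1 + y'^2)) = C.
Squaring and rearranging gives the first integral
    y (1 + y'^2) = 1/C^2 =: k   (constant).
Solving this first-order ODE by the substitution
    y = (k/2)(1 − cos θ)
yields the cycloid parameterisation
    x(θ) = (k/2)(θ − sin θ),   y(θ) = (k/2)(1 − cos θ).
The constant k is fixed by the endpoint condition.
Now fit the given lower endpoint (x1, y1) = (35π/2, 35). At the bottom of the first arch (θ = π), the parametric equations give
    y(π) = (k/2)(1 − cos π) = k,
    x(π) = (k/2)(π − sin π) = kπ/2.
Matching y(π) = 35 gives k = 35, consistent with x(π) = 35π/2. Therefore the specific cycloid is
    x(θ) = (35/2)(θ − sin θ),   y(θ) = (35/2)(1 − cos θ).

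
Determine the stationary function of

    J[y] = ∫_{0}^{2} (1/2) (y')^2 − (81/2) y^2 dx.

The Lagrangian is L = (1/2) (y')^2 − (81/2) y^2.
Compute ∂L/∂y = -81y, ∂L/∂y' = y'.
The Euler-Lagrange equation d/dx(∂L/∂y') − ∂L/∂y = 0 reduces to
    y'' + 81 y = 0.
Its general solution is
    y(x) = A sin(9x) + B cos(9x),
with A, B fixed by the endpoint conditions.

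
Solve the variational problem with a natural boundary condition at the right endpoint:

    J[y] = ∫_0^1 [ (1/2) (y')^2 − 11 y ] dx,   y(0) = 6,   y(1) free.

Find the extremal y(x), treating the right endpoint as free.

The Lagrangian L = (1/2) (y')^2 − 11 y gives
    ∂L/∂y = −11,   ∂L/∂y' = y'.
Euler-Lagrange: d/dx(y') − (−11) = 0, i.e. y'' + 11 = 0, so
    y(x) = −(11/2) x^2 + C1 x + C2.
Fixed left endpoint y(0) = 6 ⇒ C2 = 6.
The right endpoint x = 1 is free, so the natural (transversality) condition is ∂L/∂y' |_{x=1} = 0, i.e. y'(1) = 0.
Compute y'(x) = −11 x + C1, so y'(1) = −11 + C1 = 0 ⇒ C1 = 11.
Therefore the extremal is
    y(x) = −(11/2) x^2 + 11 x + 6.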